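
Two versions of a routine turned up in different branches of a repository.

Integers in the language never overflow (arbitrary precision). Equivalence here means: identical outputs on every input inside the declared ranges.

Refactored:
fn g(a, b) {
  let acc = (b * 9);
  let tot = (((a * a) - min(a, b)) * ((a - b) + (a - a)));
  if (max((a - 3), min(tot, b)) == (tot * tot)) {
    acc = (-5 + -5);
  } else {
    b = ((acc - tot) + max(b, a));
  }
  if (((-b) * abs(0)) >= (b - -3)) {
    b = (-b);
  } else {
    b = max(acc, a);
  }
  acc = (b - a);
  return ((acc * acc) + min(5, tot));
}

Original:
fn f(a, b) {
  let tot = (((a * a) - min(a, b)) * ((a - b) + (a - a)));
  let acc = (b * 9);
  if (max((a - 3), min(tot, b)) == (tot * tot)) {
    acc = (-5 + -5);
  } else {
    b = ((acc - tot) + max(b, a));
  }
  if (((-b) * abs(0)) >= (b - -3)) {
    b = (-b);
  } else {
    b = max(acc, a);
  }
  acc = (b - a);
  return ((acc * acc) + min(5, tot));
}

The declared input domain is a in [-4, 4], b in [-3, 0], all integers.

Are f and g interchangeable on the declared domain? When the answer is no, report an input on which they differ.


Although same computation, different form, 36/36 inputs agree.
verdict: equivalent


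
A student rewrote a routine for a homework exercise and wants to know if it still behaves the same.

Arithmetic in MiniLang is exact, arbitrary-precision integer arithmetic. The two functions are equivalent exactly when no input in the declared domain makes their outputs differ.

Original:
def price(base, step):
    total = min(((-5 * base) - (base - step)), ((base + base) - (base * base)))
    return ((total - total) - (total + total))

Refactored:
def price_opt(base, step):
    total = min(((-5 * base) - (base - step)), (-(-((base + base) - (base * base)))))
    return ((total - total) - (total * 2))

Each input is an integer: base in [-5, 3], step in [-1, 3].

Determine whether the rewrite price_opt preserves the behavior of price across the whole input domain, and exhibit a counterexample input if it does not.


The two versions differ — the changes include constant usage differs, and arithmetic usage differs.
Tracing base=3, step=3: price: total = -15; return 30 | price_opt: total = -15; return 30 — matching result 30.
Every one of the 45 inputs gives matching results.
verdict: equivalent


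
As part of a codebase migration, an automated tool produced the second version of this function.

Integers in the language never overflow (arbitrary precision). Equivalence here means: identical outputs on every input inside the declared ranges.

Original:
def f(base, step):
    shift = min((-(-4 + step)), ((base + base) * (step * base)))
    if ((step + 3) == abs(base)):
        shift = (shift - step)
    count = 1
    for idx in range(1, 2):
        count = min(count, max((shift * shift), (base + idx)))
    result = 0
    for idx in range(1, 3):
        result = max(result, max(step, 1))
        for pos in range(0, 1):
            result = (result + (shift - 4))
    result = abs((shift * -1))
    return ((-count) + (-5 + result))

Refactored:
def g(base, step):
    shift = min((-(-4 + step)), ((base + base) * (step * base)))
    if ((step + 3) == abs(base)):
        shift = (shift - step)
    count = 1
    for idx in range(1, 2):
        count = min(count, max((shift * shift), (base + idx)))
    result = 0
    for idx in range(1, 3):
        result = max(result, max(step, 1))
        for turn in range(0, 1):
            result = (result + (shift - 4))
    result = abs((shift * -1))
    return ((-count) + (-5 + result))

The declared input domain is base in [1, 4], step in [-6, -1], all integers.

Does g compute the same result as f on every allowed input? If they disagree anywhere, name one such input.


This is a faithful refactor — local variable names differ, but the computed results match everywhere.
Tracing base=3, step=-6: f: shift becomes -108; next ((step + 3) == abs(base)) evaluates to false; next count becomes 1; next at idx=1:; next count becomes 1; next result becomes 0; next at idx=1:; next result becomes 1; next at pos=0:; next result becomes -111; next at idx=2:; next result becomes 1; next at pos=0:; next result becomes -111; next result becomes 108; next final value 102 | g: shift becomes -108; next ((step + 3) == abs(base)) evaluates to false; next count becomes 1; next at idx=1:; next count becomes 1; next result becomes 0; next at idx=1:; next result becomes 1; next at turn=0:; next result becomes -111; next at idx=2:; next result becomes 1; next at turn=0:; next result becomes -111; next result becomes 108; next final value 102 — matching result 102.
Every one of the 24 inputs gives matching results.
verdict: equivalent


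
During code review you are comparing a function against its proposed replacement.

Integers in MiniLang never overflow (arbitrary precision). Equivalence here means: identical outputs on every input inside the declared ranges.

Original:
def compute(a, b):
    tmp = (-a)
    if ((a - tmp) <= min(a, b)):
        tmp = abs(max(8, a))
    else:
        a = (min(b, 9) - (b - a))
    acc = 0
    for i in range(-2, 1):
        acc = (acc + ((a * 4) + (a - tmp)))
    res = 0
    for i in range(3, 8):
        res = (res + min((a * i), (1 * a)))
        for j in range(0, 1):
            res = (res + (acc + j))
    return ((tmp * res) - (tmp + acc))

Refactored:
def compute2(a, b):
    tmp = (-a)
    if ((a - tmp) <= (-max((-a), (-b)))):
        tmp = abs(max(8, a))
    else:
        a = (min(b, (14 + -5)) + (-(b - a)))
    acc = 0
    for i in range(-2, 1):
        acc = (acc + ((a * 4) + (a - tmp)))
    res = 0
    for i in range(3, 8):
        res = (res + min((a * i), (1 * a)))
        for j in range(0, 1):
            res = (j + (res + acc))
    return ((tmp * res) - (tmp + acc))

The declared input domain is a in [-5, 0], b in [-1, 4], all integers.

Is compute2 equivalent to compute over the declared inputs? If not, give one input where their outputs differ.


Although arithmetic usage differs; also min/max/abs usage differs; also constant usage differs, 36/36 inputs agree.
verdict: equivalent


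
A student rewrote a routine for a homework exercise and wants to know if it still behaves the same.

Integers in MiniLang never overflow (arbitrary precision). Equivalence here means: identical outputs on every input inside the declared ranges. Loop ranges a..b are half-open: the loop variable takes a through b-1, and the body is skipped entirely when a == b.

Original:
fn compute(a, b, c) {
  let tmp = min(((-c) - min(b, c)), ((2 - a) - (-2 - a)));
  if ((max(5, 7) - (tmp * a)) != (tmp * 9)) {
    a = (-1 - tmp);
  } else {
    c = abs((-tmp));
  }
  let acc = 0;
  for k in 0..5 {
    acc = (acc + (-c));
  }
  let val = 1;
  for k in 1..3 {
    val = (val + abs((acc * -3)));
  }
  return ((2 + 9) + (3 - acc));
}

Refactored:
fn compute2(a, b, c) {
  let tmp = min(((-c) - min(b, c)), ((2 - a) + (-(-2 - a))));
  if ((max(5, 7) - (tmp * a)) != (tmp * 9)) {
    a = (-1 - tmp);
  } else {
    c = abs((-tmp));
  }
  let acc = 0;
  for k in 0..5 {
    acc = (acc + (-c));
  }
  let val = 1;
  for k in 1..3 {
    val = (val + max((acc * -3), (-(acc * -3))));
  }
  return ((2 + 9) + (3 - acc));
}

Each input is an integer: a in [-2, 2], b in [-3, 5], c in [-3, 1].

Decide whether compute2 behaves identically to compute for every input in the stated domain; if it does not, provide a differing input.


Differences: arithmetic usage differs, min/max/abs usage differs, constant usage differs — yet all 225 inputs agree.
verdict: equivalent


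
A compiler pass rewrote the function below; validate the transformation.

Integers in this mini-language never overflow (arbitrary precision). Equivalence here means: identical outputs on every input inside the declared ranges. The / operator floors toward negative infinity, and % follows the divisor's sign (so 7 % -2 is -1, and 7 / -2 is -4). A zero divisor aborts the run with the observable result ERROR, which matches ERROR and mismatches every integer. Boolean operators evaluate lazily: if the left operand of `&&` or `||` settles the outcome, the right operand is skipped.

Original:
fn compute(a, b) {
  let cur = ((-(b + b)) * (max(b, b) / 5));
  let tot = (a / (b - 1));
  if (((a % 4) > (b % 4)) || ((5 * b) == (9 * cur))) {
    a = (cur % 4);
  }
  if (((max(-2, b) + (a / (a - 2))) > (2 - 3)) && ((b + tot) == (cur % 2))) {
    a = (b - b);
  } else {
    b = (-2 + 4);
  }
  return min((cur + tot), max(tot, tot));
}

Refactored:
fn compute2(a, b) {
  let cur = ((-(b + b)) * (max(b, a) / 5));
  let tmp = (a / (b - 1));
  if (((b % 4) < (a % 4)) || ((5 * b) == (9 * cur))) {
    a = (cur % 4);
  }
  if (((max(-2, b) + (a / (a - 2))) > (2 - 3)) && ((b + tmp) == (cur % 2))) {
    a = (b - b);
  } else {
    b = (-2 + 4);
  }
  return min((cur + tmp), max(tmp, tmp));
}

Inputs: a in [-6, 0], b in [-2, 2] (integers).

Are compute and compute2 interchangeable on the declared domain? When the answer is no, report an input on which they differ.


At a=0, b=-2: compute gives -4, compute2 gives 0.
verdict: not equivalent; witness: a=0, b=-2


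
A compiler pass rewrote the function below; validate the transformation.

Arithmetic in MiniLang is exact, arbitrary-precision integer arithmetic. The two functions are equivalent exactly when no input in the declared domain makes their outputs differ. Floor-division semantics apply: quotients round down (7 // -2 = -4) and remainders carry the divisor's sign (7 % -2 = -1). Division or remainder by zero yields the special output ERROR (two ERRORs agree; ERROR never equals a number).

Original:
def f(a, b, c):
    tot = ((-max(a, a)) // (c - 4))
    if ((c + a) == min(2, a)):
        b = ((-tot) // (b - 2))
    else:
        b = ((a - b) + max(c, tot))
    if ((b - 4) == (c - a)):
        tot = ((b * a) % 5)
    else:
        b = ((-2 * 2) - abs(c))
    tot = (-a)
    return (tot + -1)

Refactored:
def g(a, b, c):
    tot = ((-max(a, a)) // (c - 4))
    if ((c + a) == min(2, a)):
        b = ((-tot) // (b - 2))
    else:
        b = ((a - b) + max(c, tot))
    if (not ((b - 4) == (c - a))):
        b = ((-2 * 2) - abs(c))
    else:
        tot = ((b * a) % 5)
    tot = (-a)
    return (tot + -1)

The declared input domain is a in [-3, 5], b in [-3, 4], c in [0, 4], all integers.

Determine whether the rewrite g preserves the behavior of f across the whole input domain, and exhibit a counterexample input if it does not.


Although boolean connective usage differs, 360/360 inputs agree.
verdict: equivalent


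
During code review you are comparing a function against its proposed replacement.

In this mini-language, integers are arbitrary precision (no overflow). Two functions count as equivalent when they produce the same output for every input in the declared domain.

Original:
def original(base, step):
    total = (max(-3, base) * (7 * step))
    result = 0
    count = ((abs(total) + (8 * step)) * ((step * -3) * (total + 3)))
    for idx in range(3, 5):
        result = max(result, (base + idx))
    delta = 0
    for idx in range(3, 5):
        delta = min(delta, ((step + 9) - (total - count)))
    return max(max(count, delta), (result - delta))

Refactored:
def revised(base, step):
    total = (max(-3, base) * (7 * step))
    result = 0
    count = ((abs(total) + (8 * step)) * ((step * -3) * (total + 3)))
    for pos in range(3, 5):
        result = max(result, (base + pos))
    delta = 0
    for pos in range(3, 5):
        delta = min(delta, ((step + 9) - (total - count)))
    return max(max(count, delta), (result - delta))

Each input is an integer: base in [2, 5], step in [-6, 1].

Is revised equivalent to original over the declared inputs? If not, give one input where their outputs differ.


Reading the diff, among the changes: local variable names differ.
As a probe, take base=3, step=-3: original runs total=-63, then result=0, then count=-21060, then (idx=3), then result=6, then (idx=4), then result=7, then delta=0, then (idx=3), then delta=-20991, then (idx=4), then delta=-20991, then returns 20998; revised runs total=-63, then result=0, then count=-21060, then (pos=3), then result=6, then (pos=4), then result=7, then delta=0, then (pos=3), then delta=-20991, then (pos=4), then delta=-20991, then returns 20998; both end at 20998.
Sweeping the whole domain (32 inputs) finds no disagreement.
verdict: equivalent


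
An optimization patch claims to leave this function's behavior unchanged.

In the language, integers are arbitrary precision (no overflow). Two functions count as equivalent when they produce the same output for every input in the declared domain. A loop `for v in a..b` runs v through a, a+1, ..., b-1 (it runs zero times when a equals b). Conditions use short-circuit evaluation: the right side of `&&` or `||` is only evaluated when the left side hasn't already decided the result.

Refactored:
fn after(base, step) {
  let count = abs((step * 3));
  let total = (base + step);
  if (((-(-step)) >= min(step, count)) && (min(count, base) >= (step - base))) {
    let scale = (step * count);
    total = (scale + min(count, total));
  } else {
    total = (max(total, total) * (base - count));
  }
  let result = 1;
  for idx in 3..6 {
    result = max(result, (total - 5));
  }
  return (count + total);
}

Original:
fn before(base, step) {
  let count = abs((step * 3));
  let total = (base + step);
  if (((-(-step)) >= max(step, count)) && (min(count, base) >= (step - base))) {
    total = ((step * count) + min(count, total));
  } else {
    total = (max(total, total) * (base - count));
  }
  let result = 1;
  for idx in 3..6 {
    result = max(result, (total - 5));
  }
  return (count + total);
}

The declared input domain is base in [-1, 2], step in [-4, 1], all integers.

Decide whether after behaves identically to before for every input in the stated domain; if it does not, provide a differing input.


Take base=-1, step=-4.
before: count := 12 | total := -5 | (((-(-step)) >= max(step, count)) && (min(count, base) >= (step - base))): false | total := 65 | result := 1 | iter idx=3: | result := 60 | iter idx=4: | result := 60 | iter idx=5: | result := 60 | result 77
after: count := 12 | total := -5 | (((-(-step)) >= min(step, count)) && (min(count, base) >= (step - base))): true | scale := -48 | total := -53 | result := 1 | iter idx=3: | result := 1 | iter idx=4: | result := 1 | iter idx=5: | result := 1 | result -41
77 != -41, so the rewrite changes behavior.
verdict: not equivalent; witness: base=-1, step=-4


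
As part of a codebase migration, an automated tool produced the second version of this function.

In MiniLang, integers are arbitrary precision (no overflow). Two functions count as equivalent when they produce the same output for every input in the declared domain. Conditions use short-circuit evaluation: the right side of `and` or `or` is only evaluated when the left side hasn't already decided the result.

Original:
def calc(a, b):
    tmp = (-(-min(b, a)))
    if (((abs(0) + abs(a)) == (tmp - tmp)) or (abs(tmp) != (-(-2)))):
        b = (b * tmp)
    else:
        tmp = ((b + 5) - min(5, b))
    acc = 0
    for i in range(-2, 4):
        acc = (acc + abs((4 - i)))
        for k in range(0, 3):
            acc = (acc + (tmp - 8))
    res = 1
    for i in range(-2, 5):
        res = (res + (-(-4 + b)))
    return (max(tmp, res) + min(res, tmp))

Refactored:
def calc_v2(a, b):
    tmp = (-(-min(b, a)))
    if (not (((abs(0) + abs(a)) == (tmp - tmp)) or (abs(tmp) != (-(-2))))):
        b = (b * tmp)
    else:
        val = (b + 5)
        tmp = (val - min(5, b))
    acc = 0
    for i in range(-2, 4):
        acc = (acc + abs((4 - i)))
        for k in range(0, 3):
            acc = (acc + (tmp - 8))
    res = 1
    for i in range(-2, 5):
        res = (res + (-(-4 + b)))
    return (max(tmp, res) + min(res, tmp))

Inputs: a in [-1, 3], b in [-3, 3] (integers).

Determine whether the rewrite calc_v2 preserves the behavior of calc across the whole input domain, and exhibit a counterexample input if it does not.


Evaluate both at a=-1, b=-3.
calc: tmp=-3, then (((abs(0) + abs(a)) == (tmp - tmp)) or (abs(tmp) != (-(-2)))) is true, then b=9, then acc=0, then (i=-2), then acc=6, then (k=0), then acc=-5, then (k=1), then acc=-16, then (k=2), then acc=-27, then (i=-1), then acc=-22, then (k=0), then acc=-33, then (k=1), then acc=-44, then (k=2), then acc=-55, then (i=0), then acc=-51, then (k=0), then acc=-62, then (k=1), then acc=-73, then (k=2), then acc=-84, then (i=1), then acc=-81, then (k=0), then acc=-92, then (k=1), then acc=-103, then (k=2), then acc=-114, then (i=2), then acc=-112, then (k=0), then acc=-123, then (k=1), then acc=-134, then (k=2), then acc=-145, then (i=3), then acc=-144, then (k=0), then acc=-155, then (k=1), then acc=-166, then (k=2), then acc=-177, then res=1, then (i=-2), then res=-4, then (i=-1), then res=-9, then (i=0), then res=-14, then (i=1), then res=-19, then (i=2), then res=-24, then (i=3), then res=-29, then (i=4), then res=-34, then returns -37
calc_v2: tmp=-3, then (not (((abs(0) + abs(a)) == (tmp - tmp)) or (abs(tmp) != (-(-2))))) is false, then val=2, then tmp=5, then acc=0, then (i=-2), then acc=6, then (k=0), then acc=3, then (k=1), then acc=0, then (k=2), then acc=-3, then (i=-1), then acc=2, then (k=0), then acc=-1, then (k=1), then acc=-4, then (k=2), then acc=-7, then (i=0), then acc=-3, then (k=0), then acc=-6, then (k=1), then acc=-9, then (k=2), then acc=-12, then (i=1), then acc=-9, then (k=0), then acc=-12, then (k=1), then acc=-15, then (k=2), then acc=-18, then (i=2), then acc=-16, then (k=0), then acc=-19, then (k=1), then acc=-22, then (k=2), then acc=-25, then (i=3), then acc=-24, then (k=0), then acc=-27, then (k=1), then acc=-30, then (k=2), then acc=-33, then res=1, then (i=-2), then res=8, then (i=-1), then res=15, then (i=0), then res=22, then (i=1), then res=29, then (i=2), then res=36, then (i=3), then res=43, then (i=4), then res=50, then returns 55
-37 vs 55 — the two versions disagree here.
verdict: not equivalent; witness: a=-1, b=-3


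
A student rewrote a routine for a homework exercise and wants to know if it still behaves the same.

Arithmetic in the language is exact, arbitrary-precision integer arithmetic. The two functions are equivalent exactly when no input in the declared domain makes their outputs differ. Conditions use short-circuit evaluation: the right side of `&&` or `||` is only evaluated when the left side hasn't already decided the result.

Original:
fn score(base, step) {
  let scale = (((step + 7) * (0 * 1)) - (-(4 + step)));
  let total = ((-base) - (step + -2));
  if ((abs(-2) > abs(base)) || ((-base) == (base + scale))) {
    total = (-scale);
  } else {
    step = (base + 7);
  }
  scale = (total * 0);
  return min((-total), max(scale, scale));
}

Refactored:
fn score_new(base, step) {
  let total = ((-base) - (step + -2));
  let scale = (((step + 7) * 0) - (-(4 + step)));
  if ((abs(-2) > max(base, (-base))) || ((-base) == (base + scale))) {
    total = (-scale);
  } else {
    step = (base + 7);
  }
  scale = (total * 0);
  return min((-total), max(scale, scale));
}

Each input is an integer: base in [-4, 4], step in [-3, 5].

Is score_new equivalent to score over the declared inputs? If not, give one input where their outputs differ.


The two are interchangeable: constant usage differs; and arithmetic usage differs; and min/max/abs usage differs, and every declared input agrees.
Spot check at base=2, step=2 — score: scale=6, then total=-2, then ((abs(-2) > abs(base)) || ((-base) == (base + scale))) is false, then step=9, then scale=0, then returns 0. score_new: total=-2, then scale=6, then ((abs(-2) > max(base, (-base))) || ((-base) == (base + scale))) is false, then step=9, then scale=0, then returns 0. Both give 0.
Every one of the 81 inputs gives matching results.
verdict: equivalent


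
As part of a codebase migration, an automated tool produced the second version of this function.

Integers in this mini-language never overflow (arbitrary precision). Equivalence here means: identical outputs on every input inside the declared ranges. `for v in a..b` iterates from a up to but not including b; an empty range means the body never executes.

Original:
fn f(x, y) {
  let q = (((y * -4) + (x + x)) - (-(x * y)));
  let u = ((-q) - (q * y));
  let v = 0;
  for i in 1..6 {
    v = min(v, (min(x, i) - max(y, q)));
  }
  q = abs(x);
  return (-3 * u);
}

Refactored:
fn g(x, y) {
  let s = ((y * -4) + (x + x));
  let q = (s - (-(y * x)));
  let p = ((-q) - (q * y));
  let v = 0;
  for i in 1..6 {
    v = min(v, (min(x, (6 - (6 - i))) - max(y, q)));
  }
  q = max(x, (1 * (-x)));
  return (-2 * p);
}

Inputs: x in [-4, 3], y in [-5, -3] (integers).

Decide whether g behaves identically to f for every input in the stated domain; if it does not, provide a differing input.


Try x=-4, y=-5.
f: q becomes 32; next u becomes 128; next v becomes 0; next at i=1:; next v becomes -36; next at i=2:; next v becomes -36; next at i=3:; next v becomes -36; next at i=4:; next v becomes -36; next at i=5:; next v becomes -36; next q becomes 4; next final value -384
g: s becomes 12; next q becomes 32; next p becomes 128; next v becomes 0; next at i=1:; next v becomes -36; next at i=2:; next v becomes -36; next at i=3:; next v becomes -36; next at i=4:; next v becomes -36; next at i=5:; next v becomes -36; next q becomes 4; next final value -256
-384 != -256, so the rewrite changes behavior.
verdict: not equivalent; witness: x=-4, y=-5


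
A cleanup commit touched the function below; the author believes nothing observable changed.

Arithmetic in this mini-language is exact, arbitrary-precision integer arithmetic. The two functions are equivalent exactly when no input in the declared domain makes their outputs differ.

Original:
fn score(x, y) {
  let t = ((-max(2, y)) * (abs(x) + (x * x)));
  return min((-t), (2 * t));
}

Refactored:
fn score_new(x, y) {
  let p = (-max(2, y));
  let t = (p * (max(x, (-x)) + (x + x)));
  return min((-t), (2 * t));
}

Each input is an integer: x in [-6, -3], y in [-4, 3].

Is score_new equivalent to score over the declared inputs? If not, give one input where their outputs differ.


There is a counterexample at x=-6, y=-4: -168 on one side, -12 on the other.
score: t = -84; return -168
score_new: p = -2; t = 12; return -12
verdict: not equivalent; witness: x=-6, y=-4


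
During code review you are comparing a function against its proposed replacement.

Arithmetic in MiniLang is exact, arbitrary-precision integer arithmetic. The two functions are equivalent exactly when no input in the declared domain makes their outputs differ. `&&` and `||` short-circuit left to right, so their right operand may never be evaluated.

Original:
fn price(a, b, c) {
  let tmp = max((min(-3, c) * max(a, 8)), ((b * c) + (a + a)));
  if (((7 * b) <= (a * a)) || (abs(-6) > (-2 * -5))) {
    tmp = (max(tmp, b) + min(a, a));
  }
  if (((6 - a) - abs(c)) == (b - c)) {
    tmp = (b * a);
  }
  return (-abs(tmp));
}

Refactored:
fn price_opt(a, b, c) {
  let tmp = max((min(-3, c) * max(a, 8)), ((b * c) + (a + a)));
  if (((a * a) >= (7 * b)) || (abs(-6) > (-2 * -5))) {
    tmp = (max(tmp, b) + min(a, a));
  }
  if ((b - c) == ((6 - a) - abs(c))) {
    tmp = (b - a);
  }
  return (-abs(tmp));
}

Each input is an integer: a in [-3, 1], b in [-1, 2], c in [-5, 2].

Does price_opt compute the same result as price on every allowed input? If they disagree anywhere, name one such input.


Try a=-3, b=-1, c=-5.
price: tmp becomes -1; next (((7 * b) <= (a * a)) || (abs(-6) > (-2 * -5))) evaluates to true; next tmp becomes -4; next (((6 - a) - abs(c)) == (b - c)) evaluates to true; next tmp becomes 3; next final value -3
price_opt: tmp becomes -1; next (((a * a) >= (7 * b)) || (abs(-6) > (-2 * -5))) evaluates to true; next tmp becomes -4; next ((b - c) == ((6 - a) - abs(c))) evaluates to true; next tmp becomes 2; next final value -2
-3 and -2 differ, so these are not the same function on this domain.
verdict: not equivalent; witness: a=-3, b=-1, c=-5


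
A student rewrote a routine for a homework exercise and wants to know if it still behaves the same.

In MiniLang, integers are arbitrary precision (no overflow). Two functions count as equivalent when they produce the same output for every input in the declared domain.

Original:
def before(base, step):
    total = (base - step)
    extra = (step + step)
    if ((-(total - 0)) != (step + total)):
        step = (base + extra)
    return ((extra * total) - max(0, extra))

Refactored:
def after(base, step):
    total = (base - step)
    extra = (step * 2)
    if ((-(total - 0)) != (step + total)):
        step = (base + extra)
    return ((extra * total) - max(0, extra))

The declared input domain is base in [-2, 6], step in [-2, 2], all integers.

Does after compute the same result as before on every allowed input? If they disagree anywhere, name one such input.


This is a faithful refactor — constant usage differs, plus arithmetic usage differs, but the computed results match everywhere.
Tracing base=3, step=-1: before: total := 4 | extra := -2 | ((-(total - 0)) != (step + total)): true | step := 1 | result -8 | after: total := 4 | extra := -2 | ((-(total - 0)) != (step + total)): true | step := 1 | result -8 — matching result -8.
An exhaustive pass over the 45 declared inputs shows identical outputs.
verdict: equivalent


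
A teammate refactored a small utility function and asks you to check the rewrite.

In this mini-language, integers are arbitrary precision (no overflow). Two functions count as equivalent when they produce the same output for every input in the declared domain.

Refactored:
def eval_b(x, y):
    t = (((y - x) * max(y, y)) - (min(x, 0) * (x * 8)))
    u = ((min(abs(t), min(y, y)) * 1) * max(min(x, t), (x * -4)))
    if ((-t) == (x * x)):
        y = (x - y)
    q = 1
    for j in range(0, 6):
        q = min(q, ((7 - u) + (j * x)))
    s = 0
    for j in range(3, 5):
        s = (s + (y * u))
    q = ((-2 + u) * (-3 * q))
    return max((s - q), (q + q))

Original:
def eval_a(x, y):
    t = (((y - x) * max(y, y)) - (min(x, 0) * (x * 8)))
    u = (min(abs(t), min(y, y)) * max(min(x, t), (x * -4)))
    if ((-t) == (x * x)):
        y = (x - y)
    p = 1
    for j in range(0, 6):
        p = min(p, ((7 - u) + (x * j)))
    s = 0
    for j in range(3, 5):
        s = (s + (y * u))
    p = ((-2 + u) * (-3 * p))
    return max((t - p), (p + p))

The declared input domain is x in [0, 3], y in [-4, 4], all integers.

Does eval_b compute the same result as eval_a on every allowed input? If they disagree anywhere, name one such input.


Run the pair on x=1, y=2.
eval_a: t becomes 2; next u becomes 2; next ((-t) == (x * x)) evaluates to false; next p becomes 1; next at j=0:; next p becomes 1; next at j=1:; next p becomes 1; next at j=2:; next p becomes 1; next at j=3:; next p becomes 1; next at j=4:; next p becomes 1; next at j=5:; next p becomes 1; next s becomes 0; next at j=3:; next s becomes 4; next at j=4:; next s becomes 8; next p becomes 0; next final value 2
eval_b: t becomes 2; next u becomes 2; next ((-t) == (x * x)) evaluates to false; next q becomes 1; next at j=0:; next q becomes 1; next at j=1:; next q becomes 1; next at j=2:; next q becomes 1; next at j=3:; next q becomes 1; next at j=4:; next q becomes 1; next at j=5:; next q becomes 1; next s becomes 0; next at j=3:; next s becomes 4; next at j=4:; next s becomes 8; next q becomes 0; next final value 8
2 against 8: the behavior changed.
verdict: not equivalent; witness: x=1, y=2


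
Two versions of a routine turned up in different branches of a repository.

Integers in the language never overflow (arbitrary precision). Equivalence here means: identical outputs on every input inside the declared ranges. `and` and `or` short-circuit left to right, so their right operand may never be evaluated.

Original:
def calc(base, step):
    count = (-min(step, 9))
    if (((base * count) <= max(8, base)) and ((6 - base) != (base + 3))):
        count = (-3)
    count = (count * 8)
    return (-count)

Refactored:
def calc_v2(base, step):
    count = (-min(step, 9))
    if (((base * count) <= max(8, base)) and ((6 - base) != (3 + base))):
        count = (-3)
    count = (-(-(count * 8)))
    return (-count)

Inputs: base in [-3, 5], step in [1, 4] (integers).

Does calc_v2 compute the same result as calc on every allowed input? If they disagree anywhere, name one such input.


Equivalent — the differences include same computation, different form, yet no declared input distinguishes the two.
Spot check at base=2, step=1 — calc: count=-1, then (((base * count) <= max(8, base)) and ((6 - base) != (base + 3))) is true, then count=-3, then count=-24, then returns 24. calc_v2: count=-1, then (((base * count) <= max(8, base)) and ((6 - base) != (3 + base))) is true, then count=-3, then count=-24, then returns 24. Both give 24.
Every one of the 36 inputs gives matching results.
verdict: equivalent


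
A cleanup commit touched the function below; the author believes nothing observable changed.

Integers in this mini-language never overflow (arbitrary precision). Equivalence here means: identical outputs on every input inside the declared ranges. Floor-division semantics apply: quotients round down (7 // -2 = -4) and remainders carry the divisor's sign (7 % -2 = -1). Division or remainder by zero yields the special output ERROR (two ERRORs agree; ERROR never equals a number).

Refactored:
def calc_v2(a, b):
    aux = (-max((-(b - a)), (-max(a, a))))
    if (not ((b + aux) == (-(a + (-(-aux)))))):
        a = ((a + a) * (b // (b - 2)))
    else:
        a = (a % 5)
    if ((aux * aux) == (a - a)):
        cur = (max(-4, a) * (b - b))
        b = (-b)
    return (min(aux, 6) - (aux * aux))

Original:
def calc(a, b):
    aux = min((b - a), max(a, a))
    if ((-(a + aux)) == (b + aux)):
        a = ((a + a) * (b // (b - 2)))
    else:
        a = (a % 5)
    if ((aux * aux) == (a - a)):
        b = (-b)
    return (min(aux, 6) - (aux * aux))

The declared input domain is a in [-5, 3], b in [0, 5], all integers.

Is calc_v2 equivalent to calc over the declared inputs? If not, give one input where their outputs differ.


At a=-5, b=2: calc gives -30, calc_v2 gives ERROR.
verdict: not equivalent; witness: a=-5, b=2


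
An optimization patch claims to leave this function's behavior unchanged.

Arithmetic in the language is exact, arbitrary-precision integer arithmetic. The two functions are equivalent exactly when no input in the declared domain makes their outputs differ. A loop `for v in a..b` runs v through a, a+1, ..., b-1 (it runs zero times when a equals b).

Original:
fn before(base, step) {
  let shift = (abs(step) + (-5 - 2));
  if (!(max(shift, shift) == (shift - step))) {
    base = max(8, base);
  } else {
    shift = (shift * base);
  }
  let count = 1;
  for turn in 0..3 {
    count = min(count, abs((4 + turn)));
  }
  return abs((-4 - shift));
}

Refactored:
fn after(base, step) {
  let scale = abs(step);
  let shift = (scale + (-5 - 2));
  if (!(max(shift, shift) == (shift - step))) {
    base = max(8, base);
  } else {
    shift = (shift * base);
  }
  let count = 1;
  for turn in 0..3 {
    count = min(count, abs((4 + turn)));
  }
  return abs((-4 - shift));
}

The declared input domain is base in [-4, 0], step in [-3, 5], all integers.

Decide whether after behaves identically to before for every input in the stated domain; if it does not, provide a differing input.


Comparing the listings, the differences include: statement counts differ; also local variable names differ.
One worked example (base=-4, step=0) — before: shift := -7 | (!(max(shift, shift) == (shift - step))): false | shift := 28 | count := 1 | iter turn=0: | count := 1 | iter turn=1: | count := 1 | iter turn=2: | count := 1 | result 32; after: scale := 0 | shift := -7 | (!(max(shift, shift) == (shift - step))): false | shift := 28 | count := 1 | iter turn=0: | count := 1 | iter turn=1: | count := 1 | iter turn=2: | count := 1 | result 32; agreement on 32.
Checked all 45 inputs in the declared domain: the outputs agree on every one.
verdict: equivalent


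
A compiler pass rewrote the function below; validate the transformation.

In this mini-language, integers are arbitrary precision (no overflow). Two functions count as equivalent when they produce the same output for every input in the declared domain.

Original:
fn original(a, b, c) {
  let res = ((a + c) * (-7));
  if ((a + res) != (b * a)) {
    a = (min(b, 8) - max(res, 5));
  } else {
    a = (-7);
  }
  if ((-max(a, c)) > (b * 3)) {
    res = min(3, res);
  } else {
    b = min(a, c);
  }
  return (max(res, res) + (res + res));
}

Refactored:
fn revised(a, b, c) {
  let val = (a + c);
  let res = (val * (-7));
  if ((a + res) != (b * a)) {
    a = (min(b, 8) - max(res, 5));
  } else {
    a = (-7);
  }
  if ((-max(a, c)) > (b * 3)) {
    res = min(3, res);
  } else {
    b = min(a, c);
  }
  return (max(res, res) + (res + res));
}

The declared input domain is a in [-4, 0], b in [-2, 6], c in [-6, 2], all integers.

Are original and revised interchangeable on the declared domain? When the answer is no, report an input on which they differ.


Side by side, the visible changes include: statement counts differ, and local variable names differ.
One worked example (a=-2, b=0, c=-4) — original: res := 42 | ((a + res) != (b * a)): true | a := -42 | ((-max(a, c)) > (b * 3)): true | res := 3 | result 9; revised: val := -6 | res := 42 | ((a + res) != (b * a)): true | a := -42 | ((-max(a, c)) > (b * 3)): true | res := 3 | result 9; agreement on 9.
An exhaustive pass over the 405 declared inputs shows identical outputs.
verdict: equivalent


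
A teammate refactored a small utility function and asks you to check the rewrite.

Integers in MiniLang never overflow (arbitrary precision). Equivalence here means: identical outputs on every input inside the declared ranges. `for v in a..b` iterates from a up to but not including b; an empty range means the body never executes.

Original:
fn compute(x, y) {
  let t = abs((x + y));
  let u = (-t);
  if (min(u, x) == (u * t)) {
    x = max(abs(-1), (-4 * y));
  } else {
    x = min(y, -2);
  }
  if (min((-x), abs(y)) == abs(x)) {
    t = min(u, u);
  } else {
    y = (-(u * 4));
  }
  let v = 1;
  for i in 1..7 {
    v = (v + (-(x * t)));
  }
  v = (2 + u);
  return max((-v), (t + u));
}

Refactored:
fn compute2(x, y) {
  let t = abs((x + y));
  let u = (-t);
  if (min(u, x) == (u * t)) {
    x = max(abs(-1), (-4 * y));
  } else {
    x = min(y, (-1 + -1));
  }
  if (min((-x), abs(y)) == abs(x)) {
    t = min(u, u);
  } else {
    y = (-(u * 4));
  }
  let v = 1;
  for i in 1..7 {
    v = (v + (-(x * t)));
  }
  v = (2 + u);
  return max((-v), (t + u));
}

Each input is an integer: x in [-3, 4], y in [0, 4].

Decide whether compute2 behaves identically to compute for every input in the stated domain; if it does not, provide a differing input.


Changes here: constant usage differs; arithmetic usage differs; the full 40-point sweep finds no disagreement.
verdict: equivalent


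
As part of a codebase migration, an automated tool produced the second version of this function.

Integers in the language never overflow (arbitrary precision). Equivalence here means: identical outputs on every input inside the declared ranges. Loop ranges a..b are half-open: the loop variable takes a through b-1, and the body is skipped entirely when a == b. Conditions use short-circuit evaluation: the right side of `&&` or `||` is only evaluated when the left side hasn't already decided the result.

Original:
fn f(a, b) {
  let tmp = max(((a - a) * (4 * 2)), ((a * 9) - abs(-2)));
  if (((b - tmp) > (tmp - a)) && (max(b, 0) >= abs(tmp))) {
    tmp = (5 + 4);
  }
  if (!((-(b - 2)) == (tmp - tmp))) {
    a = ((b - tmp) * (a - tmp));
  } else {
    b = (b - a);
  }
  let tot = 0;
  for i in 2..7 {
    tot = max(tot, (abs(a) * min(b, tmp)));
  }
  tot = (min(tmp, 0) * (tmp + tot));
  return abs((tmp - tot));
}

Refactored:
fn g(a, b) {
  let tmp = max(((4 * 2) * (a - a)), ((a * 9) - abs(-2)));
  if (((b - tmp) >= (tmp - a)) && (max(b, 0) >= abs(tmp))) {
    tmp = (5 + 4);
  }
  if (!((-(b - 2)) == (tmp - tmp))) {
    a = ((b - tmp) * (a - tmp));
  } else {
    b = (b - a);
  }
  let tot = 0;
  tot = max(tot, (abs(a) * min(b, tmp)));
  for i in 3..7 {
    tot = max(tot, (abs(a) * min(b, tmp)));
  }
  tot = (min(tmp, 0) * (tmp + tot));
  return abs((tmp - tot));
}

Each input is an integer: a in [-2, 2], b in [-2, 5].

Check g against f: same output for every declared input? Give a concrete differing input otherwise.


Not equivalent: a=-2, b=2 separates them (0 vs 9).
f: tmp becomes 0; next (((b - tmp) > (tmp - a)) && (max(b, 0) >= abs(tmp))) evaluates to false; next (!((-(b - 2)) == (tmp - tmp))) evaluates to false; next b becomes 4; next tot becomes 0; next at i=2:; next tot becomes 0; next at i=3:; next tot becomes 0; next at i=4:; next tot becomes 0; next at i=5:; next tot becomes 0; next at i=6:; next tot becomes 0; next tot becomes 0; next final value 0
g: tmp becomes 0; next (((b - tmp) >= (tmp - a)) && (max(b, 0) >= abs(tmp))) evaluates to true; next tmp becomes 9; next (!((-(b - 2)) == (tmp - tmp))) evaluates to false; next b becomes 4; next tot becomes 0; next tot becomes 8; next at i=3:; next tot becomes 8; next at i=4:; next tot becomes 8; next at i=5:; next tot becomes 8; next at i=6:; next tot becomes 8; next tot becomes 0; next final value 9
verdict: not equivalent; witness: a=-2, b=2


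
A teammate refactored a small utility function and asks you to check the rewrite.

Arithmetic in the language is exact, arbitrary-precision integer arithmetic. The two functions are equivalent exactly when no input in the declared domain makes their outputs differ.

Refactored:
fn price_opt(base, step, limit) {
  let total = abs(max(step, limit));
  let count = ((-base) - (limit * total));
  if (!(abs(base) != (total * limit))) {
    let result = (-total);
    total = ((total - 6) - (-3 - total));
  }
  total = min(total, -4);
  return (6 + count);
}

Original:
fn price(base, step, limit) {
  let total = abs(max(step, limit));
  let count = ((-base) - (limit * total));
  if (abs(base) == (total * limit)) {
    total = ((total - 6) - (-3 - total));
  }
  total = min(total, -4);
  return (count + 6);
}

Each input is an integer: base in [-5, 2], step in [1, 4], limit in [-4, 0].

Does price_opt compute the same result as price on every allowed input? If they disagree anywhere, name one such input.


Changes here: local variable names differ; also comparison usage differs; also statement counts differ; also boolean connective usage differs; the full 160-point sweep finds no disagreement.
verdict: equivalent


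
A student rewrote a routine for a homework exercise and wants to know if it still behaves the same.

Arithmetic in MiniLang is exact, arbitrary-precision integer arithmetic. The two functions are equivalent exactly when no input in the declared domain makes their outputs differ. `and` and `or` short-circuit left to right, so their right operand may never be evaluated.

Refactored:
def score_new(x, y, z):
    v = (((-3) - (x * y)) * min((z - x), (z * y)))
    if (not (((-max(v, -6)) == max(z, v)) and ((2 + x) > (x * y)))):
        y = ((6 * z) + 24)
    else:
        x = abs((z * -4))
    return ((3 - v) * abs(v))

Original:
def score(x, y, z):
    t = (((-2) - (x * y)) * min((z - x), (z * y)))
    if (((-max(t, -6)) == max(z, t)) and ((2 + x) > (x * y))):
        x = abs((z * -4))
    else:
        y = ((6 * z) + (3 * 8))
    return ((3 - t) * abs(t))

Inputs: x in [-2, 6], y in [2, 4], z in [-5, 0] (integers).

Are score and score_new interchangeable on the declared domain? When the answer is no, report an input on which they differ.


Run the pair on x=-2, y=2, z=-5.
score: t becomes -20; next (((-max(t, -6)) == max(z, t)) and ((2 + x) > (x * y))) evaluates to false; next y becomes -6; next final value 460
score_new: v becomes -10; next (not (((-max(v, -6)) == max(z, v)) and ((2 + x) > (x * y)))) evaluates to true; next y becomes -6; next final value 130
460 vs 130 — the two versions disagree here.
verdict: not equivalent; witness: x=-2, y=2, z=-5


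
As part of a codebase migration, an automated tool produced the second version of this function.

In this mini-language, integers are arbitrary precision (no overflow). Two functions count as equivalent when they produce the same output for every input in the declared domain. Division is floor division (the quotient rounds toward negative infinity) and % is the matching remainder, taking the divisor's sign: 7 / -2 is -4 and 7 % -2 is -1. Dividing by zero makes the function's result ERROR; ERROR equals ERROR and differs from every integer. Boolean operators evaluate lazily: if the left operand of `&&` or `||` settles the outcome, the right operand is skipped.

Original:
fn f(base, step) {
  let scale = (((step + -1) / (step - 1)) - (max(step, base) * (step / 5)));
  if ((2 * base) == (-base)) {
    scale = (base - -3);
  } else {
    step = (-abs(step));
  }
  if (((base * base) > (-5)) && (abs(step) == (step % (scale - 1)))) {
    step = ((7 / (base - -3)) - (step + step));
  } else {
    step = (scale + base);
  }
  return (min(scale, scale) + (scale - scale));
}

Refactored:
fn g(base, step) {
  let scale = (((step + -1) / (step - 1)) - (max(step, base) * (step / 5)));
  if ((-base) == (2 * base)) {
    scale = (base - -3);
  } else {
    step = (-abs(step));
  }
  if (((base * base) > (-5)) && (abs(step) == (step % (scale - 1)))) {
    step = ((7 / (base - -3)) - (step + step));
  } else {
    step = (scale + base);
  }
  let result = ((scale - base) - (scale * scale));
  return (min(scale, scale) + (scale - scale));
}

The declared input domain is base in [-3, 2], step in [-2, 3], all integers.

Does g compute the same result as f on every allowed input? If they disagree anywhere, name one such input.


Reading the diff, among the changes: local variable names differ, and statement counts differ, and arithmetic usage differs.
One worked example (base=-3, step=-2) — f: scale=-1, then ((2 * base) == (-base)) is false, then step=-2, then (((base * base) > (-5)) && (abs(step) == (step % (scale - 1)))) is false, then step=-4, then returns -1; g: scale=-1, then ((-base) == (2 * base)) is false, then step=-2, then (((base * base) > (-5)) && (abs(step) == (step % (scale - 1)))) is false, then step=-4, then result=1, then returns -1; agreement on -1.
Across all 36 domain points the two functions coincide.
verdict: equivalent
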